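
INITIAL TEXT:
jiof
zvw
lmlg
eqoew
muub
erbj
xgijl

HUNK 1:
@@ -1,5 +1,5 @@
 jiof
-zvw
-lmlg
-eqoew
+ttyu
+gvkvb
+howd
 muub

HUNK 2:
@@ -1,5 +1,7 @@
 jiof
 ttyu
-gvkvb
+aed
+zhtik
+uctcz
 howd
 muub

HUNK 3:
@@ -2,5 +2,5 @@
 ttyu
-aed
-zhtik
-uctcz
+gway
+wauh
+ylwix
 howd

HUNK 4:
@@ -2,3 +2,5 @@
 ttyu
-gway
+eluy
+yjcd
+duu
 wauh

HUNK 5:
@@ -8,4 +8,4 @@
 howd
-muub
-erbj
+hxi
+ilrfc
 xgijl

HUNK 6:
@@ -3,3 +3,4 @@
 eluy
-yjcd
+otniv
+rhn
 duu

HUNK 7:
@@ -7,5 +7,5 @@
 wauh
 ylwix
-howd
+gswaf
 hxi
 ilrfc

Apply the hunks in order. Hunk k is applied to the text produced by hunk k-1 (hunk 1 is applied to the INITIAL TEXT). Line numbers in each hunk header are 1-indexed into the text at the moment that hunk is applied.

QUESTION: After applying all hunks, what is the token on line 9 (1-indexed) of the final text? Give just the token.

Answer: gswaf

Derivation:
Hunk 1: at line 1 remove [zvw,lmlg,eqoew] add [ttyu,gvkvb,howd] -> 7 lines: jiof ttyu gvkvb howd muub erbj xgijl
Hunk 2: at line 1 remove [gvkvb] add [aed,zhtik,uctcz] -> 9 lines: jiof ttyu aed zhtik uctcz howd muub erbj xgijl
Hunk 3: at line 2 remove [aed,zhtik,uctcz] add [gway,wauh,ylwix] -> 9 lines: jiof ttyu gway wauh ylwix howd muub erbj xgijl
Hunk 4: at line 2 remove [gway] add [eluy,yjcd,duu] -> 11 lines: jiof ttyu eluy yjcd duu wauh ylwix howd muub erbj xgijl
Hunk 5: at line 8 remove [muub,erbj] add [hxi,ilrfc] -> 11 lines: jiof ttyu eluy yjcd duu wauh ylwix howd hxi ilrfc xgijl
Hunk 6: at line 3 remove [yjcd] add [otniv,rhn] -> 12 lines: jiof ttyu eluy otniv rhn duu wauh ylwix howd hxi ilrfc xgijl
Hunk 7: at line 7 remove [howd] add [gswaf] -> 12 lines: jiof ttyu eluy otniv rhn duu wauh ylwix gswaf hxi ilrfc xgijl
Final line 9: gswaf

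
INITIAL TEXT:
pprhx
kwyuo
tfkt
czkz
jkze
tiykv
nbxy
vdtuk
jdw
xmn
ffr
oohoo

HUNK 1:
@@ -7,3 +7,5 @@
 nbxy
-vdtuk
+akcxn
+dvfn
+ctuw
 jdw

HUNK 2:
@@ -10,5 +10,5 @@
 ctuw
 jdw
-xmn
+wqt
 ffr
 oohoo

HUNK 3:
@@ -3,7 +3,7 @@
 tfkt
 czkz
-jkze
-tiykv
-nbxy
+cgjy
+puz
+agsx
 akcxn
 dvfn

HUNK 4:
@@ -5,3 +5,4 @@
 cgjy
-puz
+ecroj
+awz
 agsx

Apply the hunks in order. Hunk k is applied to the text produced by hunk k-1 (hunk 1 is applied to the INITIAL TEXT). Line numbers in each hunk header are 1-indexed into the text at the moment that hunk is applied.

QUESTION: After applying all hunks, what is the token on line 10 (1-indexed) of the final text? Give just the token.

Answer: dvfn

Derivation:
Hunk 1: at line 7 remove [vdtuk] add [akcxn,dvfn,ctuw] -> 14 lines: pprhx kwyuo tfkt czkz jkze tiykv nbxy akcxn dvfn ctuw jdw xmn ffr oohoo
Hunk 2: at line 10 remove [xmn] add [wqt] -> 14 lines: pprhx kwyuo tfkt czkz jkze tiykv nbxy akcxn dvfn ctuw jdw wqt ffr oohoo
Hunk 3: at line 3 remove [jkze,tiykv,nbxy] add [cgjy,puz,agsx] -> 14 lines: pprhx kwyuo tfkt czkz cgjy puz agsx akcxn dvfn ctuw jdw wqt ffr oohoo
Hunk 4: at line 5 remove [puz] add [ecroj,awz] -> 15 lines: pprhx kwyuo tfkt czkz cgjy ecroj awz agsx akcxn dvfn ctuw jdw wqt ffr oohoo
Final line 10: dvfn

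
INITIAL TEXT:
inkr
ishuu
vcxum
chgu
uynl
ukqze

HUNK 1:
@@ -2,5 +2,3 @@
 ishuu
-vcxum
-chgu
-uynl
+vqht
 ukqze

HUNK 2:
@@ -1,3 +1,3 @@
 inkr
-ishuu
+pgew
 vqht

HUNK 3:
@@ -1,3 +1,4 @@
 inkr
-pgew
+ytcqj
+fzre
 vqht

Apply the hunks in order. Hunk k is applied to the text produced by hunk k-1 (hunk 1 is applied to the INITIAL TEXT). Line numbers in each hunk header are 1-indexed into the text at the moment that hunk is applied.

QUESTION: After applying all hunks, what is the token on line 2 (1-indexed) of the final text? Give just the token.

Answer: ytcqj

Derivation:
Hunk 1: at line 2 remove [vcxum,chgu,uynl] add [vqht] -> 4 lines: inkr ishuu vqht ukqze
Hunk 2: at line 1 remove [ishuu] add [pgew] -> 4 lines: inkr pgew vqht ukqze
Hunk 3: at line 1 remove [pgew] add [ytcqj,fzre] -> 5 lines: inkr ytcqj fzre vqht ukqze
Final line 2: ytcqj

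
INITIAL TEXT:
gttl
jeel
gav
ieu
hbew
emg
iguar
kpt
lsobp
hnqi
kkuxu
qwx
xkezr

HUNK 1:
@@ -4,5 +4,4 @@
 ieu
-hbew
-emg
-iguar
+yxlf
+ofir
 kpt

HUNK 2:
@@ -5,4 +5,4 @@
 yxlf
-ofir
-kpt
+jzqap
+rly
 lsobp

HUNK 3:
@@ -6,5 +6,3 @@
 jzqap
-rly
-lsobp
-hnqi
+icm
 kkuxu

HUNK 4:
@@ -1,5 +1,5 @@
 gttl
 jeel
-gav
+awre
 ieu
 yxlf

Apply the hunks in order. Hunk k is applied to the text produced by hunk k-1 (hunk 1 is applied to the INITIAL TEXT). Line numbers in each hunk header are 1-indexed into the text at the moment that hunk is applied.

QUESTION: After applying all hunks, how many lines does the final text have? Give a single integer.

Answer: 10

Derivation:
Hunk 1: at line 4 remove [hbew,emg,iguar] add [yxlf,ofir] -> 12 lines: gttl jeel gav ieu yxlf ofir kpt lsobp hnqi kkuxu qwx xkezr
Hunk 2: at line 5 remove [ofir,kpt] add [jzqap,rly] -> 12 lines: gttl jeel gav ieu yxlf jzqap rly lsobp hnqi kkuxu qwx xkezr
Hunk 3: at line 6 remove [rly,lsobp,hnqi] add [icm] -> 10 lines: gttl jeel gav ieu yxlf jzqap icm kkuxu qwx xkezr
Hunk 4: at line 1 remove [gav] add [awre] -> 10 lines: gttl jeel awre ieu yxlf jzqap icm kkuxu qwx xkezr
Final line count: 10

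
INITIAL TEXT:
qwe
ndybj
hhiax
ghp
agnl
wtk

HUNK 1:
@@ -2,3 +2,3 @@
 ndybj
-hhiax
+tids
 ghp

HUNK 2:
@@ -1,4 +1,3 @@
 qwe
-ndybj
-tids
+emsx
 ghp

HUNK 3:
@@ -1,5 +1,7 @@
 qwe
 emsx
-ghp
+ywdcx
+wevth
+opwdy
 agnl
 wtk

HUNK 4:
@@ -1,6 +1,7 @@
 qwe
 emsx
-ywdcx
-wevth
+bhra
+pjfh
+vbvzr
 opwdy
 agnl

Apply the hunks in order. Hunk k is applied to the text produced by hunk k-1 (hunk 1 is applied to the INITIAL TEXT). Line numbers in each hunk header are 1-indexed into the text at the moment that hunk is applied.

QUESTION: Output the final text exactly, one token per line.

Answer: qwe
emsx
bhra
pjfh
vbvzr
opwdy
agnl
wtk

Derivation:
Hunk 1: at line 2 remove [hhiax] add [tids] -> 6 lines: qwe ndybj tids ghp agnl wtk
Hunk 2: at line 1 remove [ndybj,tids] add [emsx] -> 5 lines: qwe emsx ghp agnl wtk
Hunk 3: at line 1 remove [ghp] add [ywdcx,wevth,opwdy] -> 7 lines: qwe emsx ywdcx wevth opwdy agnl wtk
Hunk 4: at line 1 remove [ywdcx,wevth] add [bhra,pjfh,vbvzr] -> 8 lines: qwe emsx bhra pjfh vbvzr opwdy agnl wtk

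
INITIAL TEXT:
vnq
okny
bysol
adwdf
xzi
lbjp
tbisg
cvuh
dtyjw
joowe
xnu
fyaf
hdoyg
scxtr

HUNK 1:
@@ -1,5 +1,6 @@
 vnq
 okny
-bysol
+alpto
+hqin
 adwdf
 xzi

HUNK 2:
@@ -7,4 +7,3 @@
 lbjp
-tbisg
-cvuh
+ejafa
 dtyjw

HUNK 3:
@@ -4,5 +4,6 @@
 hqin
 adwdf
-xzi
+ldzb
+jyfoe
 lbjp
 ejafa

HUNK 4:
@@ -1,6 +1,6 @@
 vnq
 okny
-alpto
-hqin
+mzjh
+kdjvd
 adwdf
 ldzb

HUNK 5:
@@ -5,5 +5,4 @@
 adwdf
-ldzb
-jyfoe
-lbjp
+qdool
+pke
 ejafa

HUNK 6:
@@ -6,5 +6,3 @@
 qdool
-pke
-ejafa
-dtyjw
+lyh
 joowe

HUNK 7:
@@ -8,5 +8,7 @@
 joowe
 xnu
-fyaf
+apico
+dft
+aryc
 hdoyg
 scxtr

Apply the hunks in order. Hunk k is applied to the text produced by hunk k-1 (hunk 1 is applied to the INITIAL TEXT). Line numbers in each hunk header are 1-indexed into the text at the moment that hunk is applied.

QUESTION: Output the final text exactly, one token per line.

Hunk 1: at line 1 remove [bysol] add [alpto,hqin] -> 15 lines: vnq okny alpto hqin adwdf xzi lbjp tbisg cvuh dtyjw joowe xnu fyaf hdoyg scxtr
Hunk 2: at line 7 remove [tbisg,cvuh] add [ejafa] -> 14 lines: vnq okny alpto hqin adwdf xzi lbjp ejafa dtyjw joowe xnu fyaf hdoyg scxtr
Hunk 3: at line 4 remove [xzi] add [ldzb,jyfoe] -> 15 lines: vnq okny alpto hqin adwdf ldzb jyfoe lbjp ejafa dtyjw joowe xnu fyaf hdoyg scxtr
Hunk 4: at line 1 remove [alpto,hqin] add [mzjh,kdjvd] -> 15 lines: vnq okny mzjh kdjvd adwdf ldzb jyfoe lbjp ejafa dtyjw joowe xnu fyaf hdoyg scxtr
Hunk 5: at line 5 remove [ldzb,jyfoe,lbjp] add [qdool,pke] -> 14 lines: vnq okny mzjh kdjvd adwdf qdool pke ejafa dtyjw joowe xnu fyaf hdoyg scxtr
Hunk 6: at line 6 remove [pke,ejafa,dtyjw] add [lyh] -> 12 lines: vnq okny mzjh kdjvd adwdf qdool lyh joowe xnu fyaf hdoyg scxtr
Hunk 7: at line 8 remove [fyaf] add [apico,dft,aryc] -> 14 lines: vnq okny mzjh kdjvd adwdf qdool lyh joowe xnu apico dft aryc hdoyg scxtr

Answer: vnq
okny
mzjh
kdjvd
adwdf
qdool
lyh
joowe
xnu
apico
dft
aryc
hdoyg
scxtr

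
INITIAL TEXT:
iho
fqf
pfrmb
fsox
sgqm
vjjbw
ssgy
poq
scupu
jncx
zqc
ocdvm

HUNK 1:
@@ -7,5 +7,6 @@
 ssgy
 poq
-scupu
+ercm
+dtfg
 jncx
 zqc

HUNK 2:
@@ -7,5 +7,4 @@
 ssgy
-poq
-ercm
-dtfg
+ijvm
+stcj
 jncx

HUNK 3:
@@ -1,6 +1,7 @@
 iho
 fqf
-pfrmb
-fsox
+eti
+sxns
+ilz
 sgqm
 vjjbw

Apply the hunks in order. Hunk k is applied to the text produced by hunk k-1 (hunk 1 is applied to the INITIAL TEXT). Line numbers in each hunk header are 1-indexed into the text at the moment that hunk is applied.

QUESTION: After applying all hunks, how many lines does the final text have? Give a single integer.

Answer: 13

Derivation:
Hunk 1: at line 7 remove [scupu] add [ercm,dtfg] -> 13 lines: iho fqf pfrmb fsox sgqm vjjbw ssgy poq ercm dtfg jncx zqc ocdvm
Hunk 2: at line 7 remove [poq,ercm,dtfg] add [ijvm,stcj] -> 12 lines: iho fqf pfrmb fsox sgqm vjjbw ssgy ijvm stcj jncx zqc ocdvm
Hunk 3: at line 1 remove [pfrmb,fsox] add [eti,sxns,ilz] -> 13 lines: iho fqf eti sxns ilz sgqm vjjbw ssgy ijvm stcj jncx zqc ocdvm
Final line count: 13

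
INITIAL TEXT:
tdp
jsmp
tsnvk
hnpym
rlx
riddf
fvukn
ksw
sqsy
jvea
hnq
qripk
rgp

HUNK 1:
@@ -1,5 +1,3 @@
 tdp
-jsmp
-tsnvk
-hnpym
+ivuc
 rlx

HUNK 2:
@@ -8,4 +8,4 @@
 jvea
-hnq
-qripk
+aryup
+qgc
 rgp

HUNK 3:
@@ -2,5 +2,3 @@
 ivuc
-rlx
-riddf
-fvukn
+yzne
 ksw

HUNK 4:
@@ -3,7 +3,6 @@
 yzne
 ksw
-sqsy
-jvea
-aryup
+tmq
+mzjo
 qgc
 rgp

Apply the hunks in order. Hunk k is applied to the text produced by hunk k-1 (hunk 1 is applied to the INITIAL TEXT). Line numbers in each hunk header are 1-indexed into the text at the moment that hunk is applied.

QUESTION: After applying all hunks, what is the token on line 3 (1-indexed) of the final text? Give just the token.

Hunk 1: at line 1 remove [jsmp,tsnvk,hnpym] add [ivuc] -> 11 lines: tdp ivuc rlx riddf fvukn ksw sqsy jvea hnq qripk rgp
Hunk 2: at line 8 remove [hnq,qripk] add [aryup,qgc] -> 11 lines: tdp ivuc rlx riddf fvukn ksw sqsy jvea aryup qgc rgp
Hunk 3: at line 2 remove [rlx,riddf,fvukn] add [yzne] -> 9 lines: tdp ivuc yzne ksw sqsy jvea aryup qgc rgp
Hunk 4: at line 3 remove [sqsy,jvea,aryup] add [tmq,mzjo] -> 8 lines: tdp ivuc yzne ksw tmq mzjo qgc rgp
Final line 3: yzne

Answer: yzne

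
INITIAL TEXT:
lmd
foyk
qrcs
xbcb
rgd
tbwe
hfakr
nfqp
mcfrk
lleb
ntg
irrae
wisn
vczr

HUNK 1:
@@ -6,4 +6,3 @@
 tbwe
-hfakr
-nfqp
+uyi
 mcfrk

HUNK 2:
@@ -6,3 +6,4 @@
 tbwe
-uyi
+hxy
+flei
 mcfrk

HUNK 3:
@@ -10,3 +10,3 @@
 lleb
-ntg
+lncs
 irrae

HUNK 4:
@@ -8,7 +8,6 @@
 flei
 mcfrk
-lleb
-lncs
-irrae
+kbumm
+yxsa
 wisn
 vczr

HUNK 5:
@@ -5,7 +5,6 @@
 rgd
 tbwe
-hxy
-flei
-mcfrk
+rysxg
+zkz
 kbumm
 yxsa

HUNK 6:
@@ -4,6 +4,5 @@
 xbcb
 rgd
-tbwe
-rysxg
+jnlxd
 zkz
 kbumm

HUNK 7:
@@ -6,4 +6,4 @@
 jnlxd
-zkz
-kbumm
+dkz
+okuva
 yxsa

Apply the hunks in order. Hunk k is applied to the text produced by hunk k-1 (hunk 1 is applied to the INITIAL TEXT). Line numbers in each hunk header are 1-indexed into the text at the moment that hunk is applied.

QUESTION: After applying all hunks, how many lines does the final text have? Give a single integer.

Answer: 11

Derivation:
Hunk 1: at line 6 remove [hfakr,nfqp] add [uyi] -> 13 lines: lmd foyk qrcs xbcb rgd tbwe uyi mcfrk lleb ntg irrae wisn vczr
Hunk 2: at line 6 remove [uyi] add [hxy,flei] -> 14 lines: lmd foyk qrcs xbcb rgd tbwe hxy flei mcfrk lleb ntg irrae wisn vczr
Hunk 3: at line 10 remove [ntg] add [lncs] -> 14 lines: lmd foyk qrcs xbcb rgd tbwe hxy flei mcfrk lleb lncs irrae wisn vczr
Hunk 4: at line 8 remove [lleb,lncs,irrae] add [kbumm,yxsa] -> 13 lines: lmd foyk qrcs xbcb rgd tbwe hxy flei mcfrk kbumm yxsa wisn vczr
Hunk 5: at line 5 remove [hxy,flei,mcfrk] add [rysxg,zkz] -> 12 lines: lmd foyk qrcs xbcb rgd tbwe rysxg zkz kbumm yxsa wisn vczr
Hunk 6: at line 4 remove [tbwe,rysxg] add [jnlxd] -> 11 lines: lmd foyk qrcs xbcb rgd jnlxd zkz kbumm yxsa wisn vczr
Hunk 7: at line 6 remove [zkz,kbumm] add [dkz,okuva] -> 11 lines: lmd foyk qrcs xbcb rgd jnlxd dkz okuva yxsa wisn vczr
Final line count: 11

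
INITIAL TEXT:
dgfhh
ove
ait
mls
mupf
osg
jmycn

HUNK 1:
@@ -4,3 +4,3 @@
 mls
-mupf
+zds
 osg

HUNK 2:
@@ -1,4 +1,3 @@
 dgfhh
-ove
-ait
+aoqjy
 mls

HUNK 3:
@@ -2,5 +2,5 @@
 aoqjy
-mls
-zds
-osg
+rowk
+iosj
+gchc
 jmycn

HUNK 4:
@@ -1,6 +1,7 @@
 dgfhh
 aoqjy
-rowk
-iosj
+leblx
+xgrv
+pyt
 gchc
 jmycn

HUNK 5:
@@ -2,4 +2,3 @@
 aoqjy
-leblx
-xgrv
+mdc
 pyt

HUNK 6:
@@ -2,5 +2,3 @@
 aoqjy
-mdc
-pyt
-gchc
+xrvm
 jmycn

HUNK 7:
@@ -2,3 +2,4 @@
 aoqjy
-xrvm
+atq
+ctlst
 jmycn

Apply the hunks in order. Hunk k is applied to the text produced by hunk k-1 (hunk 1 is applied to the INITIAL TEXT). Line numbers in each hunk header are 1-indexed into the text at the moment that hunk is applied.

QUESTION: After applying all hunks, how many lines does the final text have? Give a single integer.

Answer: 5

Derivation:
Hunk 1: at line 4 remove [mupf] add [zds] -> 7 lines: dgfhh ove ait mls zds osg jmycn
Hunk 2: at line 1 remove [ove,ait] add [aoqjy] -> 6 lines: dgfhh aoqjy mls zds osg jmycn
Hunk 3: at line 2 remove [mls,zds,osg] add [rowk,iosj,gchc] -> 6 lines: dgfhh aoqjy rowk iosj gchc jmycn
Hunk 4: at line 1 remove [rowk,iosj] add [leblx,xgrv,pyt] -> 7 lines: dgfhh aoqjy leblx xgrv pyt gchc jmycn
Hunk 5: at line 2 remove [leblx,xgrv] add [mdc] -> 6 lines: dgfhh aoqjy mdc pyt gchc jmycn
Hunk 6: at line 2 remove [mdc,pyt,gchc] add [xrvm] -> 4 lines: dgfhh aoqjy xrvm jmycn
Hunk 7: at line 2 remove [xrvm] add [atq,ctlst] -> 5 lines: dgfhh aoqjy atq ctlst jmycn
Final line count: 5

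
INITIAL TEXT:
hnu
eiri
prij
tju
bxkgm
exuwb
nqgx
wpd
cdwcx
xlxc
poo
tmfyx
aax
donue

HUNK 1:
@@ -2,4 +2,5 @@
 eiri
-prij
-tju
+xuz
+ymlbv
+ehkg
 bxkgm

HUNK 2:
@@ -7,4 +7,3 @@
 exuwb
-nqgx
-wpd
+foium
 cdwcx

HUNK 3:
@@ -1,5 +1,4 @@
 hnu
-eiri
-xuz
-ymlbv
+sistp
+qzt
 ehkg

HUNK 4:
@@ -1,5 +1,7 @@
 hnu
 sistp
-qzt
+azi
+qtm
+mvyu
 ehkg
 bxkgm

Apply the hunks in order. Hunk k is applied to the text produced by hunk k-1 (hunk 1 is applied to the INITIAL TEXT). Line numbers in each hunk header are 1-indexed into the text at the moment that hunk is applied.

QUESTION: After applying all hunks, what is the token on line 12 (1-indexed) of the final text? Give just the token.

Answer: poo

Derivation:
Hunk 1: at line 2 remove [prij,tju] add [xuz,ymlbv,ehkg] -> 15 lines: hnu eiri xuz ymlbv ehkg bxkgm exuwb nqgx wpd cdwcx xlxc poo tmfyx aax donue
Hunk 2: at line 7 remove [nqgx,wpd] add [foium] -> 14 lines: hnu eiri xuz ymlbv ehkg bxkgm exuwb foium cdwcx xlxc poo tmfyx aax donue
Hunk 3: at line 1 remove [eiri,xuz,ymlbv] add [sistp,qzt] -> 13 lines: hnu sistp qzt ehkg bxkgm exuwb foium cdwcx xlxc poo tmfyx aax donue
Hunk 4: at line 1 remove [qzt] add [azi,qtm,mvyu] -> 15 lines: hnu sistp azi qtm mvyu ehkg bxkgm exuwb foium cdwcx xlxc poo tmfyx aax donue
Final line 12: poo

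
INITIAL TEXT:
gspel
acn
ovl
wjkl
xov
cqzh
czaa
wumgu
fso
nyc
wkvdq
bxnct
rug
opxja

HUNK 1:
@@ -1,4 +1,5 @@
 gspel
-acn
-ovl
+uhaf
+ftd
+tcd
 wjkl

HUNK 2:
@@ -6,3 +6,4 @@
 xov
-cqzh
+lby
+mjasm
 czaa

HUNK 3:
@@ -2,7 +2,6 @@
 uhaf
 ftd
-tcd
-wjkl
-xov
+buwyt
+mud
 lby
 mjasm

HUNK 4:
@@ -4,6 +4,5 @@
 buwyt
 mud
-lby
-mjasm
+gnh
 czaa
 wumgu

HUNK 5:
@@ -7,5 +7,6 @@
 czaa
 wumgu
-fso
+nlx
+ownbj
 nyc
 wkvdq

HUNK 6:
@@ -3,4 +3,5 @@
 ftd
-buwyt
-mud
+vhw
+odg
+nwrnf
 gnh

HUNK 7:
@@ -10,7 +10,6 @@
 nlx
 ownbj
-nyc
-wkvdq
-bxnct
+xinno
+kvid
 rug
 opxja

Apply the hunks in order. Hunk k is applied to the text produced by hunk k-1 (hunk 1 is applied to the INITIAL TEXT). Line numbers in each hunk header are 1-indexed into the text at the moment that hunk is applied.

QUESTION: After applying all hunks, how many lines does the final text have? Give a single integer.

Hunk 1: at line 1 remove [acn,ovl] add [uhaf,ftd,tcd] -> 15 lines: gspel uhaf ftd tcd wjkl xov cqzh czaa wumgu fso nyc wkvdq bxnct rug opxja
Hunk 2: at line 6 remove [cqzh] add [lby,mjasm] -> 16 lines: gspel uhaf ftd tcd wjkl xov lby mjasm czaa wumgu fso nyc wkvdq bxnct rug opxja
Hunk 3: at line 2 remove [tcd,wjkl,xov] add [buwyt,mud] -> 15 lines: gspel uhaf ftd buwyt mud lby mjasm czaa wumgu fso nyc wkvdq bxnct rug opxja
Hunk 4: at line 4 remove [lby,mjasm] add [gnh] -> 14 lines: gspel uhaf ftd buwyt mud gnh czaa wumgu fso nyc wkvdq bxnct rug opxja
Hunk 5: at line 7 remove [fso] add [nlx,ownbj] -> 15 lines: gspel uhaf ftd buwyt mud gnh czaa wumgu nlx ownbj nyc wkvdq bxnct rug opxja
Hunk 6: at line 3 remove [buwyt,mud] add [vhw,odg,nwrnf] -> 16 lines: gspel uhaf ftd vhw odg nwrnf gnh czaa wumgu nlx ownbj nyc wkvdq bxnct rug opxja
Hunk 7: at line 10 remove [nyc,wkvdq,bxnct] add [xinno,kvid] -> 15 lines: gspel uhaf ftd vhw odg nwrnf gnh czaa wumgu nlx ownbj xinno kvid rug opxja
Final line count: 15

Answer: 15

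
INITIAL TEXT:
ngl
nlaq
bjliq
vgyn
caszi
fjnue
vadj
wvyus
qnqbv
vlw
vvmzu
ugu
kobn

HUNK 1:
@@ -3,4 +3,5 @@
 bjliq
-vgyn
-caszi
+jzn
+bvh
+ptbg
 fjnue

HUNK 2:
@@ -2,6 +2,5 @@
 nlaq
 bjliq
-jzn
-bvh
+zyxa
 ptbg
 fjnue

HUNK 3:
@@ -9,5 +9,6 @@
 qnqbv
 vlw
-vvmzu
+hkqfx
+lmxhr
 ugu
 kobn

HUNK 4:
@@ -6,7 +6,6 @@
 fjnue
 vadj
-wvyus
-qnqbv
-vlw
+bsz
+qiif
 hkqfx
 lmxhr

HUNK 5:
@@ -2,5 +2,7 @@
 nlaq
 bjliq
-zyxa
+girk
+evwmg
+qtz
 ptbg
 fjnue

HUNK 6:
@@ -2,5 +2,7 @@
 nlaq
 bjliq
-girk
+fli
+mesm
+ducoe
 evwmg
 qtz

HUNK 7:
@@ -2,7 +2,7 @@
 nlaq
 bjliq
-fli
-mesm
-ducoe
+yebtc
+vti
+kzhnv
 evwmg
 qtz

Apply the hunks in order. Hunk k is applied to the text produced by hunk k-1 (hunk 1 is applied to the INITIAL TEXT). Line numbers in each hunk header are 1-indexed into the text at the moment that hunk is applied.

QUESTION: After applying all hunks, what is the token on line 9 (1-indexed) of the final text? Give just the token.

Hunk 1: at line 3 remove [vgyn,caszi] add [jzn,bvh,ptbg] -> 14 lines: ngl nlaq bjliq jzn bvh ptbg fjnue vadj wvyus qnqbv vlw vvmzu ugu kobn
Hunk 2: at line 2 remove [jzn,bvh] add [zyxa] -> 13 lines: ngl nlaq bjliq zyxa ptbg fjnue vadj wvyus qnqbv vlw vvmzu ugu kobn
Hunk 3: at line 9 remove [vvmzu] add [hkqfx,lmxhr] -> 14 lines: ngl nlaq bjliq zyxa ptbg fjnue vadj wvyus qnqbv vlw hkqfx lmxhr ugu kobn
Hunk 4: at line 6 remove [wvyus,qnqbv,vlw] add [bsz,qiif] -> 13 lines: ngl nlaq bjliq zyxa ptbg fjnue vadj bsz qiif hkqfx lmxhr ugu kobn
Hunk 5: at line 2 remove [zyxa] add [girk,evwmg,qtz] -> 15 lines: ngl nlaq bjliq girk evwmg qtz ptbg fjnue vadj bsz qiif hkqfx lmxhr ugu kobn
Hunk 6: at line 2 remove [girk] add [fli,mesm,ducoe] -> 17 lines: ngl nlaq bjliq fli mesm ducoe evwmg qtz ptbg fjnue vadj bsz qiif hkqfx lmxhr ugu kobn
Hunk 7: at line 2 remove [fli,mesm,ducoe] add [yebtc,vti,kzhnv] -> 17 lines: ngl nlaq bjliq yebtc vti kzhnv evwmg qtz ptbg fjnue vadj bsz qiif hkqfx lmxhr ugu kobn
Final line 9: ptbg

Answer: ptbg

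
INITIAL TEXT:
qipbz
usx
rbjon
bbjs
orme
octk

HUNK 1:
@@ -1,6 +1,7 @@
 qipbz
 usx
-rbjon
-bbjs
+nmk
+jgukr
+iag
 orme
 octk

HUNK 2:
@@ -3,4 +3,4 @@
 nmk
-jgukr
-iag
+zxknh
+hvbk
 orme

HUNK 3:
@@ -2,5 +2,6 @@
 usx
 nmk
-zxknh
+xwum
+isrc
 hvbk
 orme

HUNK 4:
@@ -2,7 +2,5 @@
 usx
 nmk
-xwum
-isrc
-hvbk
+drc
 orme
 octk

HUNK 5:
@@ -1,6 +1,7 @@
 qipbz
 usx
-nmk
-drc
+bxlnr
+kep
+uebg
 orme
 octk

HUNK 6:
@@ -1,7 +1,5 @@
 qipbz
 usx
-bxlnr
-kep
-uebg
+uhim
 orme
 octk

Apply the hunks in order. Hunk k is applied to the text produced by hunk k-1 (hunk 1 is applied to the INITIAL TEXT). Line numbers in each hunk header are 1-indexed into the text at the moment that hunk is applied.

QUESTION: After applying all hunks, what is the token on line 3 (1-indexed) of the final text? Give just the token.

Answer: uhim

Derivation:
Hunk 1: at line 1 remove [rbjon,bbjs] add [nmk,jgukr,iag] -> 7 lines: qipbz usx nmk jgukr iag orme octk
Hunk 2: at line 3 remove [jgukr,iag] add [zxknh,hvbk] -> 7 lines: qipbz usx nmk zxknh hvbk orme octk
Hunk 3: at line 2 remove [zxknh] add [xwum,isrc] -> 8 lines: qipbz usx nmk xwum isrc hvbk orme octk
Hunk 4: at line 2 remove [xwum,isrc,hvbk] add [drc] -> 6 lines: qipbz usx nmk drc orme octk
Hunk 5: at line 1 remove [nmk,drc] add [bxlnr,kep,uebg] -> 7 lines: qipbz usx bxlnr kep uebg orme octk
Hunk 6: at line 1 remove [bxlnr,kep,uebg] add [uhim] -> 5 lines: qipbz usx uhim orme octk
Final line 3: uhim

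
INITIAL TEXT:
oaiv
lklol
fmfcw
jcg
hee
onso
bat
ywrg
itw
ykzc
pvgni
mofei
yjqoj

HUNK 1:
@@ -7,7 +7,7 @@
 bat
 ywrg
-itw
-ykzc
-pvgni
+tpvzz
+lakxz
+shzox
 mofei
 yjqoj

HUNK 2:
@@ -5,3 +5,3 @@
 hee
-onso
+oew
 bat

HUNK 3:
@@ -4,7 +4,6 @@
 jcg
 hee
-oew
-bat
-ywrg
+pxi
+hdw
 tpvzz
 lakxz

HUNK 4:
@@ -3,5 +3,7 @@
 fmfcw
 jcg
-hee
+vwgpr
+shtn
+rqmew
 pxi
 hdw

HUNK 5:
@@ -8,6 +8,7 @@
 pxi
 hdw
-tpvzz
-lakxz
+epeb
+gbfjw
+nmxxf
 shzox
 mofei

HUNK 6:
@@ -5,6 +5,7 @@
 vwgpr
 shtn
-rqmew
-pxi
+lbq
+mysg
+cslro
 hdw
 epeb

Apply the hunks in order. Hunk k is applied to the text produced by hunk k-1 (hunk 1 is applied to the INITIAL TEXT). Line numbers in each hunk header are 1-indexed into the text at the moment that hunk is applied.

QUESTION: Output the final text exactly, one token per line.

Hunk 1: at line 7 remove [itw,ykzc,pvgni] add [tpvzz,lakxz,shzox] -> 13 lines: oaiv lklol fmfcw jcg hee onso bat ywrg tpvzz lakxz shzox mofei yjqoj
Hunk 2: at line 5 remove [onso] add [oew] -> 13 lines: oaiv lklol fmfcw jcg hee oew bat ywrg tpvzz lakxz shzox mofei yjqoj
Hunk 3: at line 4 remove [oew,bat,ywrg] add [pxi,hdw] -> 12 lines: oaiv lklol fmfcw jcg hee pxi hdw tpvzz lakxz shzox mofei yjqoj
Hunk 4: at line 3 remove [hee] add [vwgpr,shtn,rqmew] -> 14 lines: oaiv lklol fmfcw jcg vwgpr shtn rqmew pxi hdw tpvzz lakxz shzox mofei yjqoj
Hunk 5: at line 8 remove [tpvzz,lakxz] add [epeb,gbfjw,nmxxf] -> 15 lines: oaiv lklol fmfcw jcg vwgpr shtn rqmew pxi hdw epeb gbfjw nmxxf shzox mofei yjqoj
Hunk 6: at line 5 remove [rqmew,pxi] add [lbq,mysg,cslro] -> 16 lines: oaiv lklol fmfcw jcg vwgpr shtn lbq mysg cslro hdw epeb gbfjw nmxxf shzox mofei yjqoj

Answer: oaiv
lklol
fmfcw
jcg
vwgpr
shtn
lbq
mysg
cslro
hdw
epeb
gbfjw
nmxxf
shzox
mofei
yjqoj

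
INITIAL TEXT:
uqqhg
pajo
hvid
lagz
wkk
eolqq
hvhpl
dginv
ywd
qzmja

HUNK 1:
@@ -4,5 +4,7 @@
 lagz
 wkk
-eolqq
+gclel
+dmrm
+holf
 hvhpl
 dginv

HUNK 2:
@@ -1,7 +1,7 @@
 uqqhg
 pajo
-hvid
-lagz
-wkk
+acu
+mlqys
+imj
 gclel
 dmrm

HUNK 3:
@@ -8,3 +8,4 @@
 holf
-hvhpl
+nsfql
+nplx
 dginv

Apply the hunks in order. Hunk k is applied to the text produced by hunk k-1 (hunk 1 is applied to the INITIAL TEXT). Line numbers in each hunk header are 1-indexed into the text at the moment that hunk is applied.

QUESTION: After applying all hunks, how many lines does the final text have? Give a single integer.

Answer: 13

Derivation:
Hunk 1: at line 4 remove [eolqq] add [gclel,dmrm,holf] -> 12 lines: uqqhg pajo hvid lagz wkk gclel dmrm holf hvhpl dginv ywd qzmja
Hunk 2: at line 1 remove [hvid,lagz,wkk] add [acu,mlqys,imj] -> 12 lines: uqqhg pajo acu mlqys imj gclel dmrm holf hvhpl dginv ywd qzmja
Hunk 3: at line 8 remove [hvhpl] add [nsfql,nplx] -> 13 lines: uqqhg pajo acu mlqys imj gclel dmrm holf nsfql nplx dginv ywd qzmja
Final line count: 13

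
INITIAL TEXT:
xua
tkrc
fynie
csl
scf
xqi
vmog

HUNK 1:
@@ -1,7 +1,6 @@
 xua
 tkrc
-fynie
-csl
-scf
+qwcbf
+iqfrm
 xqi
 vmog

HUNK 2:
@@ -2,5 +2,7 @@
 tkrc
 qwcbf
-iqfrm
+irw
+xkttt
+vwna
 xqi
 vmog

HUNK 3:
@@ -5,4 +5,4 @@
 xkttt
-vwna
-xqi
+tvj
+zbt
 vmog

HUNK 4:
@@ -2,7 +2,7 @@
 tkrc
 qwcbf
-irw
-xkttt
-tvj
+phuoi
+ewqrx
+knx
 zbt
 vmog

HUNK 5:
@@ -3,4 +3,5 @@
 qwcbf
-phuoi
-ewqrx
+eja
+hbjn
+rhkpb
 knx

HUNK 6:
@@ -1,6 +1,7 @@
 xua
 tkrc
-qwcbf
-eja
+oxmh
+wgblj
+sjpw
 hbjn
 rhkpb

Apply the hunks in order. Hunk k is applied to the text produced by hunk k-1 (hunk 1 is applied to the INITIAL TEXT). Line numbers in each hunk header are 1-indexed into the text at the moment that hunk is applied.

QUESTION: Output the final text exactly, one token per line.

Hunk 1: at line 1 remove [fynie,csl,scf] add [qwcbf,iqfrm] -> 6 lines: xua tkrc qwcbf iqfrm xqi vmog
Hunk 2: at line 2 remove [iqfrm] add [irw,xkttt,vwna] -> 8 lines: xua tkrc qwcbf irw xkttt vwna xqi vmog
Hunk 3: at line 5 remove [vwna,xqi] add [tvj,zbt] -> 8 lines: xua tkrc qwcbf irw xkttt tvj zbt vmog
Hunk 4: at line 2 remove [irw,xkttt,tvj] add [phuoi,ewqrx,knx] -> 8 lines: xua tkrc qwcbf phuoi ewqrx knx zbt vmog
Hunk 5: at line 3 remove [phuoi,ewqrx] add [eja,hbjn,rhkpb] -> 9 lines: xua tkrc qwcbf eja hbjn rhkpb knx zbt vmog
Hunk 6: at line 1 remove [qwcbf,eja] add [oxmh,wgblj,sjpw] -> 10 lines: xua tkrc oxmh wgblj sjpw hbjn rhkpb knx zbt vmog

Answer: xua
tkrc
oxmh
wgblj
sjpw
hbjn
rhkpb
knx
zbt
vmog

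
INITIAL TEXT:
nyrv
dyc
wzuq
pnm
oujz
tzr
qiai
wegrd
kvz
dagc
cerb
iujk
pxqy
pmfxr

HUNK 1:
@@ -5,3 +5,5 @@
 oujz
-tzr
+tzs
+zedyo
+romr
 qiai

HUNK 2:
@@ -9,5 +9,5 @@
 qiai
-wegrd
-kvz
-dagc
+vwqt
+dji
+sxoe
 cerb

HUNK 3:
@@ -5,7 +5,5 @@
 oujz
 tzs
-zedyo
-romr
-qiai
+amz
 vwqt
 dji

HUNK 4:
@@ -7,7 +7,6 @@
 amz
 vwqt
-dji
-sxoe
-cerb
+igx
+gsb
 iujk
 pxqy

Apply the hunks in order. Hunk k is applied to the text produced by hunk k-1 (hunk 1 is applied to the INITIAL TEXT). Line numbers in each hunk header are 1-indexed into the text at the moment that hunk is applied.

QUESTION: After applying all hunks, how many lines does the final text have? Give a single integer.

Answer: 13

Derivation:
Hunk 1: at line 5 remove [tzr] add [tzs,zedyo,romr] -> 16 lines: nyrv dyc wzuq pnm oujz tzs zedyo romr qiai wegrd kvz dagc cerb iujk pxqy pmfxr
Hunk 2: at line 9 remove [wegrd,kvz,dagc] add [vwqt,dji,sxoe] -> 16 lines: nyrv dyc wzuq pnm oujz tzs zedyo romr qiai vwqt dji sxoe cerb iujk pxqy pmfxr
Hunk 3: at line 5 remove [zedyo,romr,qiai] add [amz] -> 14 lines: nyrv dyc wzuq pnm oujz tzs amz vwqt dji sxoe cerb iujk pxqy pmfxr
Hunk 4: at line 7 remove [dji,sxoe,cerb] add [igx,gsb] -> 13 lines: nyrv dyc wzuq pnm oujz tzs amz vwqt igx gsb iujk pxqy pmfxr
Final line count: 13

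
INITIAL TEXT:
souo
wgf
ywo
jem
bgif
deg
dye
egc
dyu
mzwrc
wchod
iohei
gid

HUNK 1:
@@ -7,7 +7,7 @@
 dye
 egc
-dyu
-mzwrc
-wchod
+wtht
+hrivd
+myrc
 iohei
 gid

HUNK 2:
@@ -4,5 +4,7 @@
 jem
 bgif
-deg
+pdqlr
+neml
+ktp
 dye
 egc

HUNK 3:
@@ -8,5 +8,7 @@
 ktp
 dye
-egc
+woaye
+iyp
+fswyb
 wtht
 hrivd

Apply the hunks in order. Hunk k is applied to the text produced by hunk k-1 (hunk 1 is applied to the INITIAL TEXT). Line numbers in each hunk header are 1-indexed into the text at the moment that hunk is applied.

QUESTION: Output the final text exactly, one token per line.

Answer: souo
wgf
ywo
jem
bgif
pdqlr
neml
ktp
dye
woaye
iyp
fswyb
wtht
hrivd
myrc
iohei
gid

Derivation:
Hunk 1: at line 7 remove [dyu,mzwrc,wchod] add [wtht,hrivd,myrc] -> 13 lines: souo wgf ywo jem bgif deg dye egc wtht hrivd myrc iohei gid
Hunk 2: at line 4 remove [deg] add [pdqlr,neml,ktp] -> 15 lines: souo wgf ywo jem bgif pdqlr neml ktp dye egc wtht hrivd myrc iohei gid
Hunk 3: at line 8 remove [egc] add [woaye,iyp,fswyb] -> 17 lines: souo wgf ywo jem bgif pdqlr neml ktp dye woaye iyp fswyb wtht hrivd myrc iohei gid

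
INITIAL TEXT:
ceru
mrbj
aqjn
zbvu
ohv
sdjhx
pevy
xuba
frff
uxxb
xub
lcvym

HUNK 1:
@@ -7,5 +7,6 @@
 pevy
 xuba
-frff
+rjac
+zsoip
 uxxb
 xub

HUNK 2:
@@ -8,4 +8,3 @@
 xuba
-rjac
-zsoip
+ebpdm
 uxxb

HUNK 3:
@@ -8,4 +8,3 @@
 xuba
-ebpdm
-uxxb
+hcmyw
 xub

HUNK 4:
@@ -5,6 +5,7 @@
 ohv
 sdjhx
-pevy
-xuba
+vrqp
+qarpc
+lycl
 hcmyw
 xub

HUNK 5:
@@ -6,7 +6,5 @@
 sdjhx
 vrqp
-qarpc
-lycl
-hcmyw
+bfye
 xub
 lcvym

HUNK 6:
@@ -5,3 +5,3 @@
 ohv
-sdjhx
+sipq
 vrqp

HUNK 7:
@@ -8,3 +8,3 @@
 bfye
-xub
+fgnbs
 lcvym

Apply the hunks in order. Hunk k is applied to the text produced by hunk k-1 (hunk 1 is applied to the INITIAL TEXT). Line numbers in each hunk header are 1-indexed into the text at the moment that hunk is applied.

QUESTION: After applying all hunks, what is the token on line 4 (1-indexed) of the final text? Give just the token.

Hunk 1: at line 7 remove [frff] add [rjac,zsoip] -> 13 lines: ceru mrbj aqjn zbvu ohv sdjhx pevy xuba rjac zsoip uxxb xub lcvym
Hunk 2: at line 8 remove [rjac,zsoip] add [ebpdm] -> 12 lines: ceru mrbj aqjn zbvu ohv sdjhx pevy xuba ebpdm uxxb xub lcvym
Hunk 3: at line 8 remove [ebpdm,uxxb] add [hcmyw] -> 11 lines: ceru mrbj aqjn zbvu ohv sdjhx pevy xuba hcmyw xub lcvym
Hunk 4: at line 5 remove [pevy,xuba] add [vrqp,qarpc,lycl] -> 12 lines: ceru mrbj aqjn zbvu ohv sdjhx vrqp qarpc lycl hcmyw xub lcvym
Hunk 5: at line 6 remove [qarpc,lycl,hcmyw] add [bfye] -> 10 lines: ceru mrbj aqjn zbvu ohv sdjhx vrqp bfye xub lcvym
Hunk 6: at line 5 remove [sdjhx] add [sipq] -> 10 lines: ceru mrbj aqjn zbvu ohv sipq vrqp bfye xub lcvym
Hunk 7: at line 8 remove [xub] add [fgnbs] -> 10 lines: ceru mrbj aqjn zbvu ohv sipq vrqp bfye fgnbs lcvym
Final line 4: zbvu

Answer: zbvu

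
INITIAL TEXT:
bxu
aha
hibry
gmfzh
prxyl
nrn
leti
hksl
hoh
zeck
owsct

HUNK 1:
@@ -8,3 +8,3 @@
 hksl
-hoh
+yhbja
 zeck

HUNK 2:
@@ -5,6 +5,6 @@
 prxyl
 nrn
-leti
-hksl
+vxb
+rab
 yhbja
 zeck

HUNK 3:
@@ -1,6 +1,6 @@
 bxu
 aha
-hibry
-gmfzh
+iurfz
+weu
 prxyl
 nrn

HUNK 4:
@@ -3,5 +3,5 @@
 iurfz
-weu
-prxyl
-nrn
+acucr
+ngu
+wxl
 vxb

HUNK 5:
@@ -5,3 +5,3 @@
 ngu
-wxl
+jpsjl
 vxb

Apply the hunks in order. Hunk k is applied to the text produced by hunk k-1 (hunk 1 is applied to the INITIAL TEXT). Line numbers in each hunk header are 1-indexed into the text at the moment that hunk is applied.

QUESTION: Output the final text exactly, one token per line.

Hunk 1: at line 8 remove [hoh] add [yhbja] -> 11 lines: bxu aha hibry gmfzh prxyl nrn leti hksl yhbja zeck owsct
Hunk 2: at line 5 remove [leti,hksl] add [vxb,rab] -> 11 lines: bxu aha hibry gmfzh prxyl nrn vxb rab yhbja zeck owsct
Hunk 3: at line 1 remove [hibry,gmfzh] add [iurfz,weu] -> 11 lines: bxu aha iurfz weu prxyl nrn vxb rab yhbja zeck owsct
Hunk 4: at line 3 remove [weu,prxyl,nrn] add [acucr,ngu,wxl] -> 11 lines: bxu aha iurfz acucr ngu wxl vxb rab yhbja zeck owsct
Hunk 5: at line 5 remove [wxl] add [jpsjl] -> 11 lines: bxu aha iurfz acucr ngu jpsjl vxb rab yhbja zeck owsct

Answer: bxu
aha
iurfz
acucr
ngu
jpsjl
vxb
rab
yhbja
zeck
owsct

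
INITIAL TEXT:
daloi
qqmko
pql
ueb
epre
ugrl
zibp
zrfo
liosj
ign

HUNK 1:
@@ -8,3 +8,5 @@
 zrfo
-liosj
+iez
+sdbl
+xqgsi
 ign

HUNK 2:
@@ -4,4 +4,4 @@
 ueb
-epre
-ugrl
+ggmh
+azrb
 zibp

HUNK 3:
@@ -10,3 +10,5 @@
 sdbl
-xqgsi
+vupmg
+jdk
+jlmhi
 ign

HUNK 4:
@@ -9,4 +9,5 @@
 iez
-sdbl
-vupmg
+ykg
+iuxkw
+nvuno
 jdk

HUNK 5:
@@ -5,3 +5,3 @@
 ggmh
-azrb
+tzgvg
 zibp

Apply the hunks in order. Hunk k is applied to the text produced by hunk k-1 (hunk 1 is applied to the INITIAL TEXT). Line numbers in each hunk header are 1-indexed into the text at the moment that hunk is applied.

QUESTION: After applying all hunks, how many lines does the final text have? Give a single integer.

Answer: 15

Derivation:
Hunk 1: at line 8 remove [liosj] add [iez,sdbl,xqgsi] -> 12 lines: daloi qqmko pql ueb epre ugrl zibp zrfo iez sdbl xqgsi ign
Hunk 2: at line 4 remove [epre,ugrl] add [ggmh,azrb] -> 12 lines: daloi qqmko pql ueb ggmh azrb zibp zrfo iez sdbl xqgsi ign
Hunk 3: at line 10 remove [xqgsi] add [vupmg,jdk,jlmhi] -> 14 lines: daloi qqmko pql ueb ggmh azrb zibp zrfo iez sdbl vupmg jdk jlmhi ign
Hunk 4: at line 9 remove [sdbl,vupmg] add [ykg,iuxkw,nvuno] -> 15 lines: daloi qqmko pql ueb ggmh azrb zibp zrfo iez ykg iuxkw nvuno jdk jlmhi ign
Hunk 5: at line 5 remove [azrb] add [tzgvg] -> 15 lines: daloi qqmko pql ueb ggmh tzgvg zibp zrfo iez ykg iuxkw nvuno jdk jlmhi ign
Final line count: 15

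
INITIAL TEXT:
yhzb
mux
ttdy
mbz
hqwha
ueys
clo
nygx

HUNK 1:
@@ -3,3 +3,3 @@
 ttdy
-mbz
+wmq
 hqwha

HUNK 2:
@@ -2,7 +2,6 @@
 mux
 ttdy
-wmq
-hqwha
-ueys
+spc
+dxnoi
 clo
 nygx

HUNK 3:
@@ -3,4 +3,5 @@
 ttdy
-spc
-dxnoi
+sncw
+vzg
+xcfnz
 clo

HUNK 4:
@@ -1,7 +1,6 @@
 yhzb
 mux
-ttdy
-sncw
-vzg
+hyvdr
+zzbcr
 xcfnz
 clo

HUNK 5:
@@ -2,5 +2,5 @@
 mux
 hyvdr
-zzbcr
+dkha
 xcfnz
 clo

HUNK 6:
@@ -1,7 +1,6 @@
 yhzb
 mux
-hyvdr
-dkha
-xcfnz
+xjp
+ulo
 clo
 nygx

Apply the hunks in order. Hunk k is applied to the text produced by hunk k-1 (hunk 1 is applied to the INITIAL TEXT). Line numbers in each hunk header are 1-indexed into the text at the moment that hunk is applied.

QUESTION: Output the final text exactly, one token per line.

Hunk 1: at line 3 remove [mbz] add [wmq] -> 8 lines: yhzb mux ttdy wmq hqwha ueys clo nygx
Hunk 2: at line 2 remove [wmq,hqwha,ueys] add [spc,dxnoi] -> 7 lines: yhzb mux ttdy spc dxnoi clo nygx
Hunk 3: at line 3 remove [spc,dxnoi] add [sncw,vzg,xcfnz] -> 8 lines: yhzb mux ttdy sncw vzg xcfnz clo nygx
Hunk 4: at line 1 remove [ttdy,sncw,vzg] add [hyvdr,zzbcr] -> 7 lines: yhzb mux hyvdr zzbcr xcfnz clo nygx
Hunk 5: at line 2 remove [zzbcr] add [dkha] -> 7 lines: yhzb mux hyvdr dkha xcfnz clo nygx
Hunk 6: at line 1 remove [hyvdr,dkha,xcfnz] add [xjp,ulo] -> 6 lines: yhzb mux xjp ulo clo nygx

Answer: yhzb
mux
xjp
ulo
clo
nygx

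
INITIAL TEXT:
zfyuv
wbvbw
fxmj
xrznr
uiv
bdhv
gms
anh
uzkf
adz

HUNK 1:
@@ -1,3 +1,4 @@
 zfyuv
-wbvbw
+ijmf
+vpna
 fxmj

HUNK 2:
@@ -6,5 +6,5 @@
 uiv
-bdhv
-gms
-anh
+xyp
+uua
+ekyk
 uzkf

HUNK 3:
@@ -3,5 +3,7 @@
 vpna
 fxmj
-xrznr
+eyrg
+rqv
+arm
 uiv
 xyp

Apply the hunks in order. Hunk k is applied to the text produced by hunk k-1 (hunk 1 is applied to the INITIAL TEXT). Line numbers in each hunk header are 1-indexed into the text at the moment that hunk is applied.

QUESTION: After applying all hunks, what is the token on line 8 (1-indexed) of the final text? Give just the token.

Hunk 1: at line 1 remove [wbvbw] add [ijmf,vpna] -> 11 lines: zfyuv ijmf vpna fxmj xrznr uiv bdhv gms anh uzkf adz
Hunk 2: at line 6 remove [bdhv,gms,anh] add [xyp,uua,ekyk] -> 11 lines: zfyuv ijmf vpna fxmj xrznr uiv xyp uua ekyk uzkf adz
Hunk 3: at line 3 remove [xrznr] add [eyrg,rqv,arm] -> 13 lines: zfyuv ijmf vpna fxmj eyrg rqv arm uiv xyp uua ekyk uzkf adz
Final line 8: uiv

Answer: uiv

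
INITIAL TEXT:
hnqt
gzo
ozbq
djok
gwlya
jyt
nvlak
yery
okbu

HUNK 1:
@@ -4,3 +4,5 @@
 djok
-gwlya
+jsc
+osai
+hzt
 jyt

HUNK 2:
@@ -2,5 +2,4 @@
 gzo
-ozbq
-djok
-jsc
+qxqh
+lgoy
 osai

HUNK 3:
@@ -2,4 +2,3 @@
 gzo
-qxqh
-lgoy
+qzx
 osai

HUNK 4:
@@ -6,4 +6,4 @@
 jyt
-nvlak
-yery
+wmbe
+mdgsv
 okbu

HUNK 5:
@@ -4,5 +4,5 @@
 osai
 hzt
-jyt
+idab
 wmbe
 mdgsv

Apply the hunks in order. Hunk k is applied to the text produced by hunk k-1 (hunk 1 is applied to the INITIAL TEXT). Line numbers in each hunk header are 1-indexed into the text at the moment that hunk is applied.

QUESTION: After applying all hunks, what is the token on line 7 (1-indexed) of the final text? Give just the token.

Answer: wmbe

Derivation:
Hunk 1: at line 4 remove [gwlya] add [jsc,osai,hzt] -> 11 lines: hnqt gzo ozbq djok jsc osai hzt jyt nvlak yery okbu
Hunk 2: at line 2 remove [ozbq,djok,jsc] add [qxqh,lgoy] -> 10 lines: hnqt gzo qxqh lgoy osai hzt jyt nvlak yery okbu
Hunk 3: at line 2 remove [qxqh,lgoy] add [qzx] -> 9 lines: hnqt gzo qzx osai hzt jyt nvlak yery okbu
Hunk 4: at line 6 remove [nvlak,yery] add [wmbe,mdgsv] -> 9 lines: hnqt gzo qzx osai hzt jyt wmbe mdgsv okbu
Hunk 5: at line 4 remove [jyt] add [idab] -> 9 lines: hnqt gzo qzx osai hzt idab wmbe mdgsv okbu
Final line 7: wmbe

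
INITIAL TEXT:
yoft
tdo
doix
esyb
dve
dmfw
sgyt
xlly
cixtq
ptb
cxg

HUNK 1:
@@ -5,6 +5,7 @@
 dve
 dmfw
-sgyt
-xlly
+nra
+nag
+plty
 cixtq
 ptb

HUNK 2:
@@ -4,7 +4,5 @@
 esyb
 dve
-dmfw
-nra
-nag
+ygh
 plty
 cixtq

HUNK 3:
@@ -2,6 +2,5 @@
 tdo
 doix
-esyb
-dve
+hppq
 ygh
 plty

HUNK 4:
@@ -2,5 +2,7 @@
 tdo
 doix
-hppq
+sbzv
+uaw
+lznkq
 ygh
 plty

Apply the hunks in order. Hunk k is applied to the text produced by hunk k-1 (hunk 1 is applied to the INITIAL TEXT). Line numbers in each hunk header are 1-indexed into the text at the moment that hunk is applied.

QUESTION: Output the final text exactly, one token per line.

Answer: yoft
tdo
doix
sbzv
uaw
lznkq
ygh
plty
cixtq
ptb
cxg

Derivation:
Hunk 1: at line 5 remove [sgyt,xlly] add [nra,nag,plty] -> 12 lines: yoft tdo doix esyb dve dmfw nra nag plty cixtq ptb cxg
Hunk 2: at line 4 remove [dmfw,nra,nag] add [ygh] -> 10 lines: yoft tdo doix esyb dve ygh plty cixtq ptb cxg
Hunk 3: at line 2 remove [esyb,dve] add [hppq] -> 9 lines: yoft tdo doix hppq ygh plty cixtq ptb cxg
Hunk 4: at line 2 remove [hppq] add [sbzv,uaw,lznkq] -> 11 lines: yoft tdo doix sbzv uaw lznkq ygh plty cixtq ptb cxg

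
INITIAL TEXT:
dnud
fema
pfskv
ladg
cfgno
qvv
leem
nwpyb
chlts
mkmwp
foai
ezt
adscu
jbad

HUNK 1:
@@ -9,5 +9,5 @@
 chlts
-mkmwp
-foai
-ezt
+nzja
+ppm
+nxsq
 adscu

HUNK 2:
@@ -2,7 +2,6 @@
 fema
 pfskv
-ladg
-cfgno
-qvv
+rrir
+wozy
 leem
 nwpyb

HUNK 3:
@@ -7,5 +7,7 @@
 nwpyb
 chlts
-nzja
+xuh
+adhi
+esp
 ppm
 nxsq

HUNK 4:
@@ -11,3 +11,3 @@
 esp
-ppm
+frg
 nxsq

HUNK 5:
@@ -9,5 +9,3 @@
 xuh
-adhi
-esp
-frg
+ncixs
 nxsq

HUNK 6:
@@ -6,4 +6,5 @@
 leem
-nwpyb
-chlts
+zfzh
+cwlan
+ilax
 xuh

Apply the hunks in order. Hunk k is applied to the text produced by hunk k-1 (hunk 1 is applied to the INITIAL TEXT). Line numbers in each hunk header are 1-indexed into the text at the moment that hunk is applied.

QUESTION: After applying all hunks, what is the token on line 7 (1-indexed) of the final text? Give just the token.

Hunk 1: at line 9 remove [mkmwp,foai,ezt] add [nzja,ppm,nxsq] -> 14 lines: dnud fema pfskv ladg cfgno qvv leem nwpyb chlts nzja ppm nxsq adscu jbad
Hunk 2: at line 2 remove [ladg,cfgno,qvv] add [rrir,wozy] -> 13 lines: dnud fema pfskv rrir wozy leem nwpyb chlts nzja ppm nxsq adscu jbad
Hunk 3: at line 7 remove [nzja] add [xuh,adhi,esp] -> 15 lines: dnud fema pfskv rrir wozy leem nwpyb chlts xuh adhi esp ppm nxsq adscu jbad
Hunk 4: at line 11 remove [ppm] add [frg] -> 15 lines: dnud fema pfskv rrir wozy leem nwpyb chlts xuh adhi esp frg nxsq adscu jbad
Hunk 5: at line 9 remove [adhi,esp,frg] add [ncixs] -> 13 lines: dnud fema pfskv rrir wozy leem nwpyb chlts xuh ncixs nxsq adscu jbad
Hunk 6: at line 6 remove [nwpyb,chlts] add [zfzh,cwlan,ilax] -> 14 lines: dnud fema pfskv rrir wozy leem zfzh cwlan ilax xuh ncixs nxsq adscu jbad
Final line 7: zfzh

Answer: zfzh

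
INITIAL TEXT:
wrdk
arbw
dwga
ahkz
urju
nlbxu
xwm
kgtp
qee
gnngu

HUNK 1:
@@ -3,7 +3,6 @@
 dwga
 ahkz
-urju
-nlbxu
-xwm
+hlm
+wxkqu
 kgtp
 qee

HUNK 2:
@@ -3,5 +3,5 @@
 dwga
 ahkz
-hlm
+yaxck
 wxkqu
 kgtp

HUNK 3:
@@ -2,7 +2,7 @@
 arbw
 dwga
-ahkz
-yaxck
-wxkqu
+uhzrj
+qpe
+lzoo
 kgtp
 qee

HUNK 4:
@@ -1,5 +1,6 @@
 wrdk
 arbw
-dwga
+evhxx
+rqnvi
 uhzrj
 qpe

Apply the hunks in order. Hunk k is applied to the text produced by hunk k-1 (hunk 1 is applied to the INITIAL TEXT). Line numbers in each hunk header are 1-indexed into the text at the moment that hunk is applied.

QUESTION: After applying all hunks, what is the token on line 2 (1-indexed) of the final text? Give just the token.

Answer: arbw

Derivation:
Hunk 1: at line 3 remove [urju,nlbxu,xwm] add [hlm,wxkqu] -> 9 lines: wrdk arbw dwga ahkz hlm wxkqu kgtp qee gnngu
Hunk 2: at line 3 remove [hlm] add [yaxck] -> 9 lines: wrdk arbw dwga ahkz yaxck wxkqu kgtp qee gnngu
Hunk 3: at line 2 remove [ahkz,yaxck,wxkqu] add [uhzrj,qpe,lzoo] -> 9 lines: wrdk arbw dwga uhzrj qpe lzoo kgtp qee gnngu
Hunk 4: at line 1 remove [dwga] add [evhxx,rqnvi] -> 10 lines: wrdk arbw evhxx rqnvi uhzrj qpe lzoo kgtp qee gnngu
Final line 2: arbw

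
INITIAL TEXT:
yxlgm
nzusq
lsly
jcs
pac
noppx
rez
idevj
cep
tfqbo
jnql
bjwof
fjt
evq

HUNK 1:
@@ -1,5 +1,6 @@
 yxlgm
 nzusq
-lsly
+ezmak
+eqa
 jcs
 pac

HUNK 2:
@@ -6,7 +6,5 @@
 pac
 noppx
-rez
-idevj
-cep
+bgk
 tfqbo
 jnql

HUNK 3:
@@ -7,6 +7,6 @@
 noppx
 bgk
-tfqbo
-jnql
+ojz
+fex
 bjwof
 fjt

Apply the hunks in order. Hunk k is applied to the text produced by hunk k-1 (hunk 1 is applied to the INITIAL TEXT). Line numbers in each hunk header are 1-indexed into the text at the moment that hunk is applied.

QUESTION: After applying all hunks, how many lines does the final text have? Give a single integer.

Answer: 13

Derivation:
Hunk 1: at line 1 remove [lsly] add [ezmak,eqa] -> 15 lines: yxlgm nzusq ezmak eqa jcs pac noppx rez idevj cep tfqbo jnql bjwof fjt evq
Hunk 2: at line 6 remove [rez,idevj,cep] add [bgk] -> 13 lines: yxlgm nzusq ezmak eqa jcs pac noppx bgk tfqbo jnql bjwof fjt evq
Hunk 3: at line 7 remove [tfqbo,jnql] add [ojz,fex] -> 13 lines: yxlgm nzusq ezmak eqa jcs pac noppx bgk ojz fex bjwof fjt evq
Final line count: 13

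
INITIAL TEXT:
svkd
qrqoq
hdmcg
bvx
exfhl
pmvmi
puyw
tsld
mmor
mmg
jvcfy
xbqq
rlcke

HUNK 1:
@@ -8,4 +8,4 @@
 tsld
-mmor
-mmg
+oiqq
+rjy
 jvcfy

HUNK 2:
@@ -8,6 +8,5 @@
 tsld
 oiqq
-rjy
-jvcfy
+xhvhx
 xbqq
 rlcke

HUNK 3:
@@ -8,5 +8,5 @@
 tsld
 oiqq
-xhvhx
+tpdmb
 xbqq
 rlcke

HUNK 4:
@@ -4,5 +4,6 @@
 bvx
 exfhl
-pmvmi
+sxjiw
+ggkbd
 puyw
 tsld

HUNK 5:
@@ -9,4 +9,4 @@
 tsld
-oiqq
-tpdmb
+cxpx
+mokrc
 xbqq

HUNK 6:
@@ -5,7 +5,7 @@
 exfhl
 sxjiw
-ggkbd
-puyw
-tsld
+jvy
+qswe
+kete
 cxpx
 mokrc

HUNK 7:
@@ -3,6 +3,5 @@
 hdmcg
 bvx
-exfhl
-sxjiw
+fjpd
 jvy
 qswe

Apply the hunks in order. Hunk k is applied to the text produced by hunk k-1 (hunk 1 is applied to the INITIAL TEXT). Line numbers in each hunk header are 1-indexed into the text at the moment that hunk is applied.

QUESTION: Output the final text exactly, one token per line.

Answer: svkd
qrqoq
hdmcg
bvx
fjpd
jvy
qswe
kete
cxpx
mokrc
xbqq
rlcke

Derivation:
Hunk 1: at line 8 remove [mmor,mmg] add [oiqq,rjy] -> 13 lines: svkd qrqoq hdmcg bvx exfhl pmvmi puyw tsld oiqq rjy jvcfy xbqq rlcke
Hunk 2: at line 8 remove [rjy,jvcfy] add [xhvhx] -> 12 lines: svkd qrqoq hdmcg bvx exfhl pmvmi puyw tsld oiqq xhvhx xbqq rlcke
Hunk 3: at line 8 remove [xhvhx] add [tpdmb] -> 12 lines: svkd qrqoq hdmcg bvx exfhl pmvmi puyw tsld oiqq tpdmb xbqq rlcke
Hunk 4: at line 4 remove [pmvmi] add [sxjiw,ggkbd] -> 13 lines: svkd qrqoq hdmcg bvx exfhl sxjiw ggkbd puyw tsld oiqq tpdmb xbqq rlcke
Hunk 5: at line 9 remove [oiqq,tpdmb] add [cxpx,mokrc] -> 13 lines: svkd qrqoq hdmcg bvx exfhl sxjiw ggkbd puyw tsld cxpx mokrc xbqq rlcke
Hunk 6: at line 5 remove [ggkbd,puyw,tsld] add [jvy,qswe,kete] -> 13 lines: svkd qrqoq hdmcg bvx exfhl sxjiw jvy qswe kete cxpx mokrc xbqq rlcke
Hunk 7: at line 3 remove [exfhl,sxjiw] add [fjpd] -> 12 lines: svkd qrqoq hdmcg bvx fjpd jvy qswe kete cxpx mokrc xbqq rlcke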